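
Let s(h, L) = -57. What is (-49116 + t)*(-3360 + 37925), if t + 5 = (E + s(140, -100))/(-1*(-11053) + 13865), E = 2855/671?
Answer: -14194153106521225/8359989 ≈ -1.6979e+9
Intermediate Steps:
E = 2855/671 (E = 2855*(1/671) = 2855/671 ≈ 4.2548)
t = -41817641/8359989 (t = -5 + (2855/671 - 57)/(-1*(-11053) + 13865) = -5 - 35392/(671*(11053 + 13865)) = -5 - 35392/671/24918 = -5 - 35392/671*1/24918 = -5 - 17696/8359989 = -41817641/8359989 ≈ -5.0021)
(-49116 + t)*(-3360 + 37925) = (-49116 - 41817641/8359989)*(-3360 + 37925) = -410651037365/8359989*34565 = -14194153106521225/8359989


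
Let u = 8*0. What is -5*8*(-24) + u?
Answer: 960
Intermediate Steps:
u = 0
-5*8*(-24) + u = -5*8*(-24) + 0 = -40*(-24) + 0 = 960 + 0 = 960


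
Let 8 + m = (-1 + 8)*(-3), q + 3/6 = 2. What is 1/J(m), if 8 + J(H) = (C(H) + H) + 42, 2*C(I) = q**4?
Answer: 32/241 ≈ 0.13278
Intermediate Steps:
q = 3/2 (q = -1/2 + 2 = 3/2 ≈ 1.5000)
C(I) = 81/32 (C(I) = (3/2)**4/2 = (1/2)*(81/16) = 81/32)
m = -29 (m = -8 + (-1 + 8)*(-3) = -8 + 7*(-3) = -8 - 21 = -29)
J(H) = 1169/32 + H (J(H) = -8 + ((81/32 + H) + 42) = -8 + (1425/32 + H) = 1169/32 + H)
1/J(m) = 1/(1169/32 - 29) = 1/(241/32) = 32/241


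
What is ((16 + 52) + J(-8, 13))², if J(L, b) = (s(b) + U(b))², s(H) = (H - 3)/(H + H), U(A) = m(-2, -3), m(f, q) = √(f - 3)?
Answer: 113807084/28561 + 213440*I*√5/2197 ≈ 3984.7 + 217.24*I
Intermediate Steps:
m(f, q) = √(-3 + f)
U(A) = I*√5 (U(A) = √(-3 - 2) = √(-5) = I*√5)
s(H) = (-3 + H)/(2*H) (s(H) = (-3 + H)/((2*H)) = (-3 + H)*(1/(2*H)) = (-3 + H)/(2*H))
J(L, b) = (I*√5 + (-3 + b)/(2*b))² (J(L, b) = ((-3 + b)/(2*b) + I*√5)² = (I*√5 + (-3 + b)/(2*b))²)
((16 + 52) + J(-8, 13))² = ((16 + 52) + (¼)*(-3 + 13 + 2*I*13*√5)²/13²)² = (68 + (¼)*(1/169)*(-3 + 13 + 26*I*√5)²)² = (68 + (¼)*(1/169)*(10 + 26*I*√5)²)² = (68 + (10 + 26*I*√5)²/676)²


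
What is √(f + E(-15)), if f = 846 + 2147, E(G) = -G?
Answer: 8*√47 ≈ 54.845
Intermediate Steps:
f = 2993
√(f + E(-15)) = √(2993 - 1*(-15)) = √(2993 + 15) = √3008 = 8*√47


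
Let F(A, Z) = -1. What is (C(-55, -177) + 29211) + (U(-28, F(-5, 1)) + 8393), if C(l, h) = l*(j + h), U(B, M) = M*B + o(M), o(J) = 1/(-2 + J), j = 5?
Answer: 141275/3 ≈ 47092.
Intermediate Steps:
U(B, M) = 1/(-2 + M) + B*M (U(B, M) = M*B + 1/(-2 + M) = B*M + 1/(-2 + M) = 1/(-2 + M) + B*M)
C(l, h) = l*(5 + h)
(C(-55, -177) + 29211) + (U(-28, F(-5, 1)) + 8393) = (-55*(5 - 177) + 29211) + ((1 - 28*(-1)*(-2 - 1))/(-2 - 1) + 8393) = (-55*(-172) + 29211) + ((1 - 28*(-1)*(-3))/(-3) + 8393) = (9460 + 29211) + (-(1 - 84)/3 + 8393) = 38671 + (-⅓*(-83) + 8393) = 38671 + (83/3 + 8393) = 38671 + 25262/3 = 141275/3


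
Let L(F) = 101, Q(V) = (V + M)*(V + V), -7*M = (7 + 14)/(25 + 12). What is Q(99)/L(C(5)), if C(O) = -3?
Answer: 724680/3737 ≈ 193.92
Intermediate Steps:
M = -3/37 (M = -(7 + 14)/(7*(25 + 12)) = -3/37 ≈ -0.081081)
Q(V) = 2*V*(-3/37 + V) (Q(V) = (V - 3/37)*(V + V) = (-3/37 + V)*(2*V) = 2*V*(-3/37 + V))
Q(99)/L(C(5)) = ((2/37)*99*(-3 + 37*99))/101 = ((2/37)*99*(-3 + 3663))*(1/101) = ((2/37)*99*3660)*(1/101) = (724680/37)*(1/101) = 724680/3737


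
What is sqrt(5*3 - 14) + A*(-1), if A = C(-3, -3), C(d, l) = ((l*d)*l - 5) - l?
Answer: 30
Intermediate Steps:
C(d, l) = -5 - l + d*l**2 (C(d, l) = ((d*l)*l - 5) - l = (d*l**2 - 5) - l = (-5 + d*l**2) - l = -5 - l + d*l**2)
A = -29 (A = -5 - 1*(-3) - 3*(-3)**2 = -5 + 3 - 3*9 = -5 + 3 - 27 = -29)
sqrt(5*3 - 14) + A*(-1) = sqrt(5*3 - 14) - 29*(-1) = sqrt(15 - 14) + 29 = sqrt(1) + 29 = 1 + 29 = 30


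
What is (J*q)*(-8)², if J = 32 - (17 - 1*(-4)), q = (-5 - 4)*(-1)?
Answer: 6336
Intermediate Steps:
q = 9 (q = -9*(-1) = 9)
J = 11 (J = 32 - (17 + 4) = 32 - 1*21 = 32 - 21 = 11)
(J*q)*(-8)² = (11*9)*(-8)² = 99*64 = 6336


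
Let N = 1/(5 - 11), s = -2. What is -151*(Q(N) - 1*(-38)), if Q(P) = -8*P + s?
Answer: -16912/3 ≈ -5637.3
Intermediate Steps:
N = -⅙ (N = 1/(-6) = -⅙ ≈ -0.16667)
Q(P) = -2 - 8*P (Q(P) = -8*P - 2 = -2 - 8*P)
-151*(Q(N) - 1*(-38)) = -151*((-2 - 8*(-⅙)) - 1*(-38)) = -151*((-2 + 4/3) + 38) = -151*(-⅔ + 38) = -151*112/3 = -16912/3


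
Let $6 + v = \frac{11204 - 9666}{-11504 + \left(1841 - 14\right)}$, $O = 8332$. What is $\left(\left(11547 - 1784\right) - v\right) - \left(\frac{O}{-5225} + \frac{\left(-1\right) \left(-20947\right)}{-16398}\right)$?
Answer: $\frac{8102196155905897}{829121005350} \approx 9772.0$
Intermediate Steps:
$v = - \frac{59600}{9677}$ ($v = -6 + \frac{11204 - 9666}{-11504 + \left(1841 - 14\right)} = -6 + \frac{1538}{-11504 + \left(1841 - 14\right)} = -6 + \frac{1538}{-11504 + 1827} = -6 + \frac{1538}{-9677} = -6 + 1538 \left(- \frac{1}{9677}\right) = -6 - \frac{1538}{9677} = - \frac{59600}{9677} \approx -6.1589$)
$\left(\left(11547 - 1784\right) - v\right) - \left(\frac{O}{-5225} + \frac{\left(-1\right) \left(-20947\right)}{-16398}\right) = \left(\left(11547 - 1784\right) - - \frac{59600}{9677}\right) - \left(\frac{8332}{-5225} + \frac{\left(-1\right) \left(-20947\right)}{-16398}\right) = \left(\left(11547 - 1784\right) + \frac{59600}{9677}\right) - \left(8332 \left(- \frac{1}{5225}\right) + 20947 \left(- \frac{1}{16398}\right)\right) = \left(9763 + \frac{59600}{9677}\right) - \left(- \frac{8332}{5225} - \frac{20947}{16398}\right) = \frac{94536151}{9677} - - \frac{246076211}{85679550} = \frac{94536151}{9677} + \frac{246076211}{85679550} = \frac{8102196155905897}{829121005350}$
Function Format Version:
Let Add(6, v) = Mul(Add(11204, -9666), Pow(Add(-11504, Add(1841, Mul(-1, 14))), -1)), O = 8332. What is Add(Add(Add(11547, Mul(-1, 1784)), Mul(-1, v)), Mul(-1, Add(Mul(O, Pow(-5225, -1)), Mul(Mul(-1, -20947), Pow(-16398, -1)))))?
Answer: Rational(8102196155905897, 829121005350) ≈ 9772.0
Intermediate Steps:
v = Rational(-59600, 9677) (v = Add(-6, Mul(Add(11204, -9666), Pow(Add(-11504, Add(1841, Mul(-1, 14))), -1))) = Add(-6, Mul(1538, Pow(Add(-11504, Add(1841, -14)), -1))) = Add(-6, Mul(1538, Pow(Add(-11504, 1827), -1))) = Add(-6, Mul(1538, Pow(-9677, -1))) = Add(-6, Mul(1538, Rational(-1, 9677))) = Add(-6, Rational(-1538, 9677)) = Rational(-59600, 9677) ≈ -6.1589)
Add(Add(Add(11547, Mul(-1, 1784)), Mul(-1, v)), Mul(-1, Add(Mul(O, Pow(-5225, -1)), Mul(Mul(-1, -20947), Pow(-16398, -1))))) = Add(Add(Add(11547, Mul(-1, 1784)), Mul(-1, Rational(-59600, 9677))), Mul(-1, Add(Mul(8332, Pow(-5225, -1)), Mul(Mul(-1, -20947), Pow(-16398, -1))))) = Add(Add(Add(11547, -1784), Rational(59600, 9677)), Mul(-1, Add(Mul(8332, Rational(-1, 5225)), Mul(20947, Rational(-1, 16398))))) = Add(Add(9763, Rational(59600, 9677)), Mul(-1, Add(Rational(-8332, 5225), Rational(-20947, 16398)))) = Add(Rational(94536151, 9677), Mul(-1, Rational(-246076211, 85679550))) = Add(Rational(94536151, 9677), Rational(246076211, 85679550)) = Rational(8102196155905897, 829121005350)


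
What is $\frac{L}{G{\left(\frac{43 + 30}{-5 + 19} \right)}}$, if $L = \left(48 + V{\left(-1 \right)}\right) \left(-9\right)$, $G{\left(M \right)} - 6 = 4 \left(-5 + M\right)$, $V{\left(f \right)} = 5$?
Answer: $- \frac{1113}{16} \approx -69.563$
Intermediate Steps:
$G{\left(M \right)} = -14 + 4 M$ ($G{\left(M \right)} = 6 + 4 \left(-5 + M\right) = 6 + \left(-20 + 4 M\right) = -14 + 4 M$)
$L = -477$ ($L = \left(48 + 5\right) \left(-9\right) = 53 \left(-9\right) = -477$)
$\frac{L}{G{\left(\frac{43 + 30}{-5 + 19} \right)}} = - \frac{477}{-14 + 4 \frac{43 + 30}{-5 + 19}} = - \frac{477}{-14 + 4 \cdot \frac{73}{14}} = - \frac{477}{-14 + \frac{146}{7}} = - \frac{477}{\frac{48}{7}} = \left(-477\right) \frac{7}{48} = - \frac{1113}{16}$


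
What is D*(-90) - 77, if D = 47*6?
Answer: -25457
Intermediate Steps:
D = 282
D*(-90) - 77 = 282*(-90) - 77 = -25380 - 77 = -25457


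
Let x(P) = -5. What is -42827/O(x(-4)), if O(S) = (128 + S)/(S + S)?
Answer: 428270/123 ≈ 3481.9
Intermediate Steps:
O(S) = (128 + S)/(2*S) (O(S) = (128 + S)/((2*S)) = (128 + S)*(1/(2*S)) = (128 + S)/(2*S))
-42827/O(x(-4)) = -42827*(-10/(128 - 5)) = -42827/((1/2)*(-1/5)*123) = -42827/(-123/10) = -42827*(-10/123) = 428270/123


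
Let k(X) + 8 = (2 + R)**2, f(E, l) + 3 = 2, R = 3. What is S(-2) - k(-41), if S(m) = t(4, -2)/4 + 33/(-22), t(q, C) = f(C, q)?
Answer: -75/4 ≈ -18.750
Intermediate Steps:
f(E, l) = -1 (f(E, l) = -3 + 2 = -1)
t(q, C) = -1
k(X) = 17 (k(X) = -8 + (2 + 3)**2 = -8 + 5**2 = -8 + 25 = 17)
S(m) = -7/4 (S(m) = -1/4 + 33/(-22) = -1*1/4 + 33*(-1/22) = -1/4 - 3/2 = -7/4)
S(-2) - k(-41) = -7/4 - 1*17 = -7/4 - 17 = -75/4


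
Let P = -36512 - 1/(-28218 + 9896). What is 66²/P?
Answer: -79810632/668972863 ≈ -0.11930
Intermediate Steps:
P = -668972863/18322 (P = -36512 - 1/(-18322) = -36512 - 1*(-1/18322) = -36512 + 1/18322 = -668972863/18322 ≈ -36512.)
66²/P = 66²/(-668972863/18322) = 4356*(-18322/668972863) = -79810632/668972863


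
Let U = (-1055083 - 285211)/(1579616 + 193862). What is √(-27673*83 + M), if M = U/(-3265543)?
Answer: 18*I*√59441773488023673874539823733/2895684334277 ≈ 1515.5*I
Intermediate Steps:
U = -670147/886739 (U = -1340294/1773478 = -1340294*1/1773478 = -670147/886739 ≈ -0.75574)
M = 670147/2895684334277 (M = -670147/886739/(-3265543) = -670147/886739*(-1/3265543) = 670147/2895684334277 ≈ 2.3143e-7)
√(-27673*83 + M) = √(-27673*83 + 670147/2895684334277) = √(-2296859 + 670147/2895684334277) = √(-6650978624342465796/2895684334277) = 18*I*√59441773488023673874539823733/2895684334277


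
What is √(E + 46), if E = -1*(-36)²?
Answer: 25*I*√2 ≈ 35.355*I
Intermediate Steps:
E = -1296 (E = -1*1296 = -1296)
√(E + 46) = √(-1296 + 46) = √(-1250) = 25*I*√2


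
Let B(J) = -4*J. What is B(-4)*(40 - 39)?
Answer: 16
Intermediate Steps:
B(-4)*(40 - 39) = (-4*(-4))*(40 - 39) = 16*1 = 16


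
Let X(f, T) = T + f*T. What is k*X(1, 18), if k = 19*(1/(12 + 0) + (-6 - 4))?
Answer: -6783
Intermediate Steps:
X(f, T) = T + T*f
k = -2261/12 (k = 19*(1/12 - 10) = 19*(-119/12) = -2261/12 ≈ -188.42)
k*X(1, 18) = -6783*(1 + 1)/2 = -6783*2/2 = -2261/12*36 = -6783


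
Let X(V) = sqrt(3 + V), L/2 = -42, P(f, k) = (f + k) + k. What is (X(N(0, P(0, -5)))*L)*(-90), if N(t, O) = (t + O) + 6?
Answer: 7560*I ≈ 7560.0*I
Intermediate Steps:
P(f, k) = f + 2*k
N(t, O) = 6 + O + t (N(t, O) = (O + t) + 6 = 6 + O + t)
L = -84 (L = 2*(-42) = -84)
(X(N(0, P(0, -5)))*L)*(-90) = (sqrt(3 + (6 + (0 + 2*(-5)) + 0))*(-84))*(-90) = (sqrt(3 + (6 + (0 - 10) + 0))*(-84))*(-90) = (sqrt(3 + (6 - 10 + 0))*(-84))*(-90) = (sqrt(3 - 4)*(-84))*(-90) = (sqrt(-1)*(-84))*(-90) = (I*(-84))*(-90) = -84*I*(-90) = 7560*I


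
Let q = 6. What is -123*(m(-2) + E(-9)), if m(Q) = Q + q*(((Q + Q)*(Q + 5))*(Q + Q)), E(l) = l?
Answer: -34071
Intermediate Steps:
m(Q) = Q + 24*Q²*(5 + Q) (m(Q) = Q + 6*(((Q + Q)*(Q + 5))*(Q + Q)) = Q + 6*(((2*Q)*(5 + Q))*(2*Q)) = Q + 6*((2*Q*(5 + Q))*(2*Q)) = Q + 6*(4*Q²*(5 + Q)) = Q + 24*Q²*(5 + Q))
-123*(m(-2) + E(-9)) = -123*(-2*(1 + 24*(-2)² + 120*(-2)) - 9) = -123*(-2*(1 + 24*4 - 240) - 9) = -123*(-2*(1 + 96 - 240) - 9) = -123*(-2*(-143) - 9) = -123*(286 - 9) = -123*277 = -34071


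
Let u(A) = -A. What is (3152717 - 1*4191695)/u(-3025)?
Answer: -1038978/3025 ≈ -343.46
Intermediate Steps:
(3152717 - 1*4191695)/u(-3025) = (3152717 - 1*4191695)/((-1*(-3025))) = (3152717 - 4191695)/3025 = -1038978*1/3025 = -1038978/3025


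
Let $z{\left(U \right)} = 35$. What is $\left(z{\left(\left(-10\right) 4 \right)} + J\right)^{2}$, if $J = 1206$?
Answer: $1540081$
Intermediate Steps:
$\left(z{\left(\left(-10\right) 4 \right)} + J\right)^{2} = \left(35 + 1206\right)^{2} = 1241^{2} = 1540081$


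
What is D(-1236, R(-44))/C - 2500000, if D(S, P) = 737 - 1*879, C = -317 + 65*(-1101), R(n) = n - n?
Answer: -89852499929/35941 ≈ -2.5000e+6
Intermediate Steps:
R(n) = 0
C = -71882 (C = -317 - 71565 = -71882)
D(S, P) = -142 (D(S, P) = 737 - 879 = -142)
D(-1236, R(-44))/C - 2500000 = -142/(-71882) - 2500000 = -142*(-1/71882) - 2500000 = 71/35941 - 2500000 = -89852499929/35941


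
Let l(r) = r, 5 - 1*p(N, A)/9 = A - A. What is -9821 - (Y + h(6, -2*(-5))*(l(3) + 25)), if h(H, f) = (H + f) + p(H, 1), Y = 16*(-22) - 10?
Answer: -11167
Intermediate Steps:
p(N, A) = 45 (p(N, A) = 45 - 9*(A - A) = 45 - 9*0 = 45 + 0 = 45)
Y = -362 (Y = -352 - 10 = -362)
h(H, f) = 45 + H + f (h(H, f) = (H + f) + 45 = 45 + H + f)
-9821 - (Y + h(6, -2*(-5))*(l(3) + 25)) = -9821 - (-362 + (45 + 6 - 2*(-5))*(3 + 25)) = -9821 - (-362 + (45 + 6 + 10)*28) = -9821 - (-362 + 61*28) = -9821 - (-362 + 1708) = -9821 - 1*1346 = -9821 - 1346 = -11167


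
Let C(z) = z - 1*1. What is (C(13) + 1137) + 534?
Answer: 1683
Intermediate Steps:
C(z) = -1 + z (C(z) = z - 1 = -1 + z)
(C(13) + 1137) + 534 = ((-1 + 13) + 1137) + 534 = (12 + 1137) + 534 = 1149 + 534 = 1683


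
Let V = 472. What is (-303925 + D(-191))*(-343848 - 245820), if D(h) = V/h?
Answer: 34230314081196/191 ≈ 1.7922e+11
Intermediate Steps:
D(h) = 472/h
(-303925 + D(-191))*(-343848 - 245820) = (-303925 + 472/(-191))*(-343848 - 245820) = (-303925 + 472*(-1/191))*(-589668) = (-303925 - 472/191)*(-589668) = -58050147/191*(-589668) = 34230314081196/191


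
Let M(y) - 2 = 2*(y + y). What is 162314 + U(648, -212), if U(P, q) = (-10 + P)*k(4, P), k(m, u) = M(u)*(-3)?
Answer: -4802602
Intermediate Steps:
M(y) = 2 + 4*y (M(y) = 2 + 2*(y + y) = 2 + 2*(2*y) = 2 + 4*y)
k(m, u) = -6 - 12*u (k(m, u) = (2 + 4*u)*(-3) = -6 - 12*u)
U(P, q) = (-10 + P)*(-6 - 12*P)
162314 + U(648, -212) = 162314 + (60 - 12*648² + 114*648) = 162314 + (60 - 12*419904 + 73872) = 162314 + (60 - 5038848 + 73872) = 162314 - 4964916 = -4802602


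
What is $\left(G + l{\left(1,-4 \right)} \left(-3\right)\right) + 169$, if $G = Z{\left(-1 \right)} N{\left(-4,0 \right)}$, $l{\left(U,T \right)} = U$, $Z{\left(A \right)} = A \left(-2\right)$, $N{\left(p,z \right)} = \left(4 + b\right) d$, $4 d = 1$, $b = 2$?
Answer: $169$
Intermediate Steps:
$d = \frac{1}{4}$ ($d = \frac{1}{4} \cdot 1 = \frac{1}{4} \approx 0.25$)
$N{\left(p,z \right)} = \frac{3}{2}$ ($N{\left(p,z \right)} = \left(4 + 2\right) \frac{1}{4} = 6 \cdot \frac{1}{4} = \frac{3}{2}$)
$Z{\left(A \right)} = - 2 A$
$G = 3$ ($G = \left(-2\right) \left(-1\right) \frac{3}{2} = 2 \cdot \frac{3}{2} = 3$)
$\left(G + l{\left(1,-4 \right)} \left(-3\right)\right) + 169 = \left(3 + 1 \left(-3\right)\right) + 169 = \left(3 - 3\right) + 169 = 0 + 169 = 169$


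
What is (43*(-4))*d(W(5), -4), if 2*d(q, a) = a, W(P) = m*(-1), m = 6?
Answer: 344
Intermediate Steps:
W(P) = -6 (W(P) = 6*(-1) = -6)
d(q, a) = a/2
(43*(-4))*d(W(5), -4) = (43*(-4))*((1/2)*(-4)) = -172*(-2) = 344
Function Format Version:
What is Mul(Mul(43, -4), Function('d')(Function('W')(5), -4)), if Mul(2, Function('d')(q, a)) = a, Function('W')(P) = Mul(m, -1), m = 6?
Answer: 344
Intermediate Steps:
Function('W')(P) = -6 (Function('W')(P) = Mul(6, -1) = -6)
Function('d')(q, a) = Mul(Rational(1, 2), a)
Mul(Mul(43, -4), Function('d')(Function('W')(5), -4)) = Mul(Mul(43, -4), Mul(Rational(1, 2), -4)) = Mul(-172, -2) = 344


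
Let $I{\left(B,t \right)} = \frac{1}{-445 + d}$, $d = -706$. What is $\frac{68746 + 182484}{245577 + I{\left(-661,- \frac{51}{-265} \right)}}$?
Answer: $\frac{144582865}{141329563} \approx 1.023$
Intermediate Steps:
$I{\left(B,t \right)} = - \frac{1}{1151}$ ($I{\left(B,t \right)} = \frac{1}{-445 - 706} = \frac{1}{-1151} = - \frac{1}{1151}$)
$\frac{68746 + 182484}{245577 + I{\left(-661,- \frac{51}{-265} \right)}} = \frac{68746 + 182484}{245577 - \frac{1}{1151}} = \frac{251230}{\frac{282659126}{1151}} = 251230 \cdot \frac{1151}{282659126} = \frac{144582865}{141329563}$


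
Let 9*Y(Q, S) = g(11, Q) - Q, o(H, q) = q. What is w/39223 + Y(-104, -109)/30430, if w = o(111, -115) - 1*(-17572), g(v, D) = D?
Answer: 17457/39223 ≈ 0.44507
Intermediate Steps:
Y(Q, S) = 0 (Y(Q, S) = (Q - Q)/9 = (1/9)*0 = 0)
w = 17457 (w = -115 - 1*(-17572) = -115 + 17572 = 17457)
w/39223 + Y(-104, -109)/30430 = 17457/39223 + 0/30430 = 17457*(1/39223) + 0*(1/30430) = 17457/39223 + 0 = 17457/39223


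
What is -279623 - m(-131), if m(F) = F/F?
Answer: -279624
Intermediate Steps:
m(F) = 1
-279623 - m(-131) = -279623 - 1*1 = -279623 - 1 = -279624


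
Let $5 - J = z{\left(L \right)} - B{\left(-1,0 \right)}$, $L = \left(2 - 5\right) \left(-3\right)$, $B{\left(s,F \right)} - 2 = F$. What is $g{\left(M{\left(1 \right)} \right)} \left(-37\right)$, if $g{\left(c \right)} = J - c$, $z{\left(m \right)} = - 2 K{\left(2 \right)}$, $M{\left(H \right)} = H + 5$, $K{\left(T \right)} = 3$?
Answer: $-259$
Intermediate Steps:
$B{\left(s,F \right)} = 2 + F$
$L = 9$ ($L = \left(-3\right) \left(-3\right) = 9$)
$M{\left(H \right)} = 5 + H$
$z{\left(m \right)} = -6$ ($z{\left(m \right)} = \left(-2\right) 3 = -6$)
$J = 13$ ($J = 5 - \left(-6 - \left(2 + 0\right)\right) = 5 - \left(-6 - 2\right) = 5 - -8 = 5 + 8 = 13$)
$g{\left(c \right)} = 13 - c$
$g{\left(M{\left(1 \right)} \right)} \left(-37\right) = \left(13 - \left(5 + 1\right)\right) \left(-37\right) = \left(13 - 6\right) \left(-37\right) = 7 \left(-37\right) = -259$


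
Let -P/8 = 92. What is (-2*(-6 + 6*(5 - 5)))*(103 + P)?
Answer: -7596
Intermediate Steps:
P = -736 (P = -8*92 = -736)
(-2*(-6 + 6*(5 - 5)))*(103 + P) = (-2*(-6 + 6*(5 - 5)))*(103 - 736) = -2*(-6 + 6*0)*(-633) = -2*(-6 + 0)*(-633) = -2*(-6)*(-633) = 12*(-633) = -7596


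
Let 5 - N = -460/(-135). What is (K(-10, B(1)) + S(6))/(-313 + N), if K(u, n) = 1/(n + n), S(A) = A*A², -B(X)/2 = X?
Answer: -23301/33632 ≈ -0.69282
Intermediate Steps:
B(X) = -2*X
S(A) = A³
K(u, n) = 1/(2*n)
N = 43/27 (N = 5 - (-460)/(-135) = 5 - (-460)*(-1)/135 = 5 - 1*92/27 = 5 - 92/27 = 43/27 ≈ 1.5926)
(K(-10, B(1)) + S(6))/(-313 + N) = (1/(2*((-2*1))) + 6³)/(-313 + 43/27) = ((½)/(-2) + 216)/(-8408/27) = ((½)*(-½) + 216)*(-27/8408) = (-¼ + 216)*(-27/8408) = (863/4)*(-27/8408) = -23301/33632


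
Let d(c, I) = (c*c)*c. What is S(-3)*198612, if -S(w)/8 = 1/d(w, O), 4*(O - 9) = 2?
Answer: 58848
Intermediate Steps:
O = 19/2 (O = 9 + (¼)*2 = 9 + ½ = 19/2 ≈ 9.5000)
d(c, I) = c³ (d(c, I) = c²*c = c³)
S(w) = -8/w³
S(-3)*198612 = -8/(-3)³*198612 = -8*(-1/27)*198612 = (8/27)*198612 = 58848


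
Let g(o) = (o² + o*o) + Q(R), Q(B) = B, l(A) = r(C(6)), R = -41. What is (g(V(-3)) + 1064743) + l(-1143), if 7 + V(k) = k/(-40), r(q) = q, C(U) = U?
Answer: 851843129/800 ≈ 1.0648e+6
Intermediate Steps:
l(A) = 6
V(k) = -7 - k/40 (V(k) = -7 + k/(-40) = -7 + k*(-1/40) = -7 - k/40)
g(o) = -41 + 2*o² (g(o) = (o² + o*o) - 41 = (o² + o²) - 41 = 2*o² - 41 = -41 + 2*o²)
(g(V(-3)) + 1064743) + l(-1143) = ((-41 + 2*(-7 - 1/40*(-3))²) + 1064743) + 6 = ((-41 + 2*(-7 + 3/40)²) + 1064743) + 6 = ((-41 + 2*(-277/40)²) + 1064743) + 6 = ((-41 + 2*(76729/1600)) + 1064743) + 6 = ((-41 + 76729/800) + 1064743) + 6 = (43929/800 + 1064743) + 6 = 851838329/800 + 6 = 851843129/800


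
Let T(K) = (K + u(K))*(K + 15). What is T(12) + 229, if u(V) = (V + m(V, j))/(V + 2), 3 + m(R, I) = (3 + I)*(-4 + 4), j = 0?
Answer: 7985/14 ≈ 570.36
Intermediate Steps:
m(R, I) = -3 (m(R, I) = -3 + (3 + I)*(-4 + 4) = -3 + (3 + I)*0 = -3 + 0 = -3)
u(V) = (-3 + V)/(2 + V) (u(V) = (V - 3)/(V + 2) = (-3 + V)/(2 + V))
T(K) = (15 + K)*(K + (-3 + K)/(2 + K)) (T(K) = (K + (-3 + K)/(2 + K))*(K + 15) = (K + (-3 + K)/(2 + K))*(15 + K) = (15 + K)*(K + (-3 + K)/(2 + K)))
T(12) + 229 = (-45 + 12³ + 18*12² + 42*12)/(2 + 12) + 229 = (-45 + 1728 + 18*144 + 504)/14 + 229 = (-45 + 1728 + 2592 + 504)/14 + 229 = (1/14)*4779 + 229 = 4779/14 + 229 = 7985/14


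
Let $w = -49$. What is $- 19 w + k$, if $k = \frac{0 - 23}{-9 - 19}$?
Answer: $\frac{26091}{28} \approx 931.82$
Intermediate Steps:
$k = \frac{23}{28}$ ($k = - \frac{23}{-28} = \left(-23\right) \left(- \frac{1}{28}\right) = \frac{23}{28} \approx 0.82143$)
$- 19 w + k = \left(-19\right) \left(-49\right) + \frac{23}{28} = 931 + \frac{23}{28} = \frac{26091}{28}$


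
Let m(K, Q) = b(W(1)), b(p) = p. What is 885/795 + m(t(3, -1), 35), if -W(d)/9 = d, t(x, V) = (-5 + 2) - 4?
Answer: -418/53 ≈ -7.8868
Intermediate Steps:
t(x, V) = -7 (t(x, V) = -3 - 4 = -7)
W(d) = -9*d
m(K, Q) = -9 (m(K, Q) = -9*1 = -9)
885/795 + m(t(3, -1), 35) = 885/795 - 9 = 885*(1/795) - 9 = 59/53 - 9 = -418/53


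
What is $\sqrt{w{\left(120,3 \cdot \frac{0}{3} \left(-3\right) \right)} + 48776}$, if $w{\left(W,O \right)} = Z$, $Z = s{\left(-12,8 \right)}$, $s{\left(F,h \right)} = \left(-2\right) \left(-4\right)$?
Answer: $4 \sqrt{3049} \approx 220.87$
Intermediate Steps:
$s{\left(F,h \right)} = 8$
$Z = 8$
$w{\left(W,O \right)} = 8$
$\sqrt{w{\left(120,3 \cdot \frac{0}{3} \left(-3\right) \right)} + 48776} = \sqrt{8 + 48776} = \sqrt{48784} = 4 \sqrt{3049}$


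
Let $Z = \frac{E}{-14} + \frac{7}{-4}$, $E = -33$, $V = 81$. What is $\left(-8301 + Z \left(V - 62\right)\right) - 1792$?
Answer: $- \frac{282281}{28} \approx -10081.0$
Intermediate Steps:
$Z = \frac{17}{28}$ ($Z = - \frac{33}{-14} + \frac{7}{-4} = \left(-33\right) \left(- \frac{1}{14}\right) + 7 \left(- \frac{1}{4}\right) = \frac{33}{14} - \frac{7}{4} = \frac{17}{28} \approx 0.60714$)
$\left(-8301 + Z \left(V - 62\right)\right) - 1792 = \left(-8301 + \frac{17 \left(81 - 62\right)}{28}\right) - 1792 = \left(-8301 + \frac{17}{28} \cdot 19\right) - 1792 = \left(-8301 + \frac{323}{28}\right) - 1792 = - \frac{232105}{28} - 1792 = - \frac{282281}{28}$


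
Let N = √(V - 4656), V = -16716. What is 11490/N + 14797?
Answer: 14797 - 1915*I*√5343/1781 ≈ 14797.0 - 78.595*I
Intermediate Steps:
N = 2*I*√5343 (N = √(-16716 - 4656) = √(-21372) = 2*I*√5343 ≈ 146.19*I)
11490/N + 14797 = 11490/((2*I*√5343)) + 14797 = 11490*(-I*√5343/10686) + 14797 = -1915*I*√5343/1781 + 14797 = 14797 - 1915*I*√5343/1781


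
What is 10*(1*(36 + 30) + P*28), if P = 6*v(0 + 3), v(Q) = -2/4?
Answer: -180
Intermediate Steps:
v(Q) = -½ (v(Q) = -2*¼ = -½)
P = -3 (P = 6*(-½) = -3)
10*(1*(36 + 30) + P*28) = 10*(1*(36 + 30) - 3*28) = 10*(1*66 - 84) = 10*(66 - 84) = 10*(-18) = -180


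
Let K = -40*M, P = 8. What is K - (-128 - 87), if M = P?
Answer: -105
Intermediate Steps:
M = 8
K = -320 (K = -40*8 = -320)
K - (-128 - 87) = -320 - (-128 - 87) = -320 - 1*(-215) = -320 + 215 = -105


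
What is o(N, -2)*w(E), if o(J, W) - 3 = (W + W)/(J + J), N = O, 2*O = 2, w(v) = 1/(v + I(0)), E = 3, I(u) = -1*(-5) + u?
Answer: ⅛ ≈ 0.12500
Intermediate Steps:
I(u) = 5 + u
w(v) = 1/(5 + v) (w(v) = 1/(v + (5 + 0)) = 1/(v + 5) = 1/(5 + v))
O = 1 (O = (½)*2 = 1)
N = 1
o(J, W) = 3 + W/J (o(J, W) = 3 + (W + W)/(J + J) = 3 + (2*W)/((2*J)) = 3 + (2*W)*(1/(2*J)) = 3 + W/J)
o(N, -2)*w(E) = (3 - 2/1)/(5 + 3) = (3 - 2*1)/8 = (3 - 2)*(⅛) = 1*(⅛) = ⅛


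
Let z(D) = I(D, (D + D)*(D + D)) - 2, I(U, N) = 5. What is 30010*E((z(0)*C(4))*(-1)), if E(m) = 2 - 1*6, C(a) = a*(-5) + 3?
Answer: -120040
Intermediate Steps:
C(a) = 3 - 5*a (C(a) = -5*a + 3 = 3 - 5*a)
z(D) = 3 (z(D) = 5 - 2 = 3)
E(m) = -4 (E(m) = 2 - 6 = -4)
30010*E((z(0)*C(4))*(-1)) = 30010*(-4) = -120040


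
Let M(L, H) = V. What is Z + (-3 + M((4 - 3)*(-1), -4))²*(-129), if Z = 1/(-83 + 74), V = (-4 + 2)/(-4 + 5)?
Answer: -29026/9 ≈ -3225.1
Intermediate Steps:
V = -2 (V = -2/1 = -2*1 = -2)
Z = -⅑ (Z = 1/(-9) = -⅑ ≈ -0.11111)
M(L, H) = -2
Z + (-3 + M((4 - 3)*(-1), -4))²*(-129) = -⅑ + (-3 - 2)²*(-129) = -⅑ + (-5)²*(-129) = -⅑ + 25*(-129) = -⅑ - 3225 = -29026/9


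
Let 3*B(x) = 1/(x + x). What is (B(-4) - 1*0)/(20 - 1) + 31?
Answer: 14135/456 ≈ 30.998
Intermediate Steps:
B(x) = 1/(6*x) (B(x) = 1/(3*(x + x)) = 1/(3*((2*x))) = (1/(2*x))/3 = 1/(6*x))
(B(-4) - 1*0)/(20 - 1) + 31 = ((⅙)/(-4) - 1*0)/(20 - 1) + 31 = ((⅙)*(-¼) + 0)/19 + 31 = (-1/24 + 0)*(1/19) + 31 = -1/24*1/19 + 31 = -1/456 + 31 = 14135/456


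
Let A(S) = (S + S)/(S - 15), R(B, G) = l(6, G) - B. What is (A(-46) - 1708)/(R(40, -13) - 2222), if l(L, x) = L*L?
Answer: 52048/67893 ≈ 0.76662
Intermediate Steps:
l(L, x) = L**2
R(B, G) = 36 - B (R(B, G) = 6**2 - B = 36 - B)
A(S) = 2*S/(-15 + S) (A(S) = (2*S)/(-15 + S) = 2*S/(-15 + S))
(A(-46) - 1708)/(R(40, -13) - 2222) = (2*(-46)/(-15 - 46) - 1708)/((36 - 1*40) - 2222) = (2*(-46)/(-61) - 1708)/((36 - 40) - 2222) = (2*(-46)*(-1/61) - 1708)/(-4 - 2222) = (92/61 - 1708)/(-2226) = -104096/61*(-1/2226) = 52048/67893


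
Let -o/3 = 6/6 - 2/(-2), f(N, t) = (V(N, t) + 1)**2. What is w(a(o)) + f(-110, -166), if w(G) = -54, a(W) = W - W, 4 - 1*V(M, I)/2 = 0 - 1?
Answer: 67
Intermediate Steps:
V(M, I) = 10 (V(M, I) = 8 - 2*(0 - 1) = 8 - 2*(-1) = 8 + 2 = 10)
f(N, t) = 121 (f(N, t) = (10 + 1)**2 = 11**2 = 121)
o = -6 (o = -3*(6/6 - 2/(-2)) = -3*(6*(1/6) - 2*(-1/2)) = -3*(1 + 1) = -3*2 = -6)
a(W) = 0
w(a(o)) + f(-110, -166) = -54 + 121 = 67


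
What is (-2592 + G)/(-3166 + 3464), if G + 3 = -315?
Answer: -1455/149 ≈ -9.7651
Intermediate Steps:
G = -318 (G = -3 - 315 = -318)
(-2592 + G)/(-3166 + 3464) = (-2592 - 318)/(-3166 + 3464) = -2910/298 = -2910*1/298 = -1455/149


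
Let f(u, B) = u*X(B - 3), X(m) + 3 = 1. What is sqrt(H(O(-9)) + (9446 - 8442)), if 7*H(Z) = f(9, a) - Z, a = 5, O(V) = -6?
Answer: 2*sqrt(12278)/7 ≈ 31.659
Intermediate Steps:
X(m) = -2 (X(m) = -3 + 1 = -2)
f(u, B) = -2*u (f(u, B) = u*(-2) = -2*u)
H(Z) = -18/7 - Z/7 (H(Z) = (-2*9 - Z)/7 = (-18 - Z)/7 = -18/7 - Z/7)
sqrt(H(O(-9)) + (9446 - 8442)) = sqrt((-18/7 - 1/7*(-6)) + (9446 - 8442)) = sqrt((-18/7 + 6/7) + 1004) = sqrt(-12/7 + 1004) = sqrt(7016/7) = 2*sqrt(12278)/7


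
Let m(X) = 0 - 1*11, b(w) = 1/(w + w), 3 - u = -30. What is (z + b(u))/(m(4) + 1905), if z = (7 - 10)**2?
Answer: 595/125004 ≈ 0.0047598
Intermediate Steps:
u = 33 (u = 3 - 1*(-30) = 3 + 30 = 33)
b(w) = 1/(2*w)
z = 9 (z = (-3)**2 = 9)
m(X) = -11 (m(X) = 0 - 11 = -11)
(z + b(u))/(m(4) + 1905) = (9 + (1/2)/33)/(-11 + 1905) = (9 + (1/2)*(1/33))/1894 = (9 + 1/66)*(1/1894) = (595/66)*(1/1894) = 595/125004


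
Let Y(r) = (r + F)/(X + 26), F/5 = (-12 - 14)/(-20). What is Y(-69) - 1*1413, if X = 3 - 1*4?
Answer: -2831/2 ≈ -1415.5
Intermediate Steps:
X = -1 (X = 3 - 4 = -1)
F = 13/2 (F = 5*((-12 - 14)/(-20)) = 5*(-26*(-1/20)) = 5*(13/10) = 13/2 ≈ 6.5000)
Y(r) = 13/50 + r/25 (Y(r) = (r + 13/2)/(-1 + 26) = (13/2 + r)/25 = (13/2 + r)*(1/25) = 13/50 + r/25)
Y(-69) - 1*1413 = (13/50 + (1/25)*(-69)) - 1*1413 = (13/50 - 69/25) - 1413 = -5/2 - 1413 = -2831/2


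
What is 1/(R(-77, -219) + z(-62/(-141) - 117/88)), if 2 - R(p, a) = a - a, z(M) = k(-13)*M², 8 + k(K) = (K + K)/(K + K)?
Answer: -153958464/545408839 ≈ -0.28228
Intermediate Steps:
k(K) = -7 (k(K) = -8 + (K + K)/(K + K) = -8 + (2*K)/((2*K)) = -8 + (2*K)*(1/(2*K)) = -8 + 1 = -7)
z(M) = -7*M²
R(p, a) = 2 (R(p, a) = 2 - (a - a) = 2 - 1*0 = 2 + 0 = 2)
1/(R(-77, -219) + z(-62/(-141) - 117/88)) = 1/(2 - 7*(-62/(-141) - 117/88)²) = 1/(2 - 7*(-62*(-1/141) - 117*1/88)²) = 1/(2 - 7*(62/141 - 117/88)²) = 1/(2 - 7*(-11041/12408)²) = 1/(2 - 7*121903681/153958464) = 1/(2 - 853325767/153958464) = 1/(-545408839/153958464) = -153958464/545408839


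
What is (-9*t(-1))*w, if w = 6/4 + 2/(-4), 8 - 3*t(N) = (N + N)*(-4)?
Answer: 0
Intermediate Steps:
t(N) = 8/3 + 8*N/3 (t(N) = 8/3 - (N + N)*(-4)/3 = 8/3 - 2*N*(-4)/3 = 8/3 - (-8)*N/3 = 8/3 + 8*N/3)
w = 1 (w = 6*(¼) + 2*(-¼) = 3/2 - ½ = 1)
(-9*t(-1))*w = -9*(8/3 + (8/3)*(-1))*1 = -9*(8/3 - 8/3)*1 = -9*0*1 = 0*1 = 0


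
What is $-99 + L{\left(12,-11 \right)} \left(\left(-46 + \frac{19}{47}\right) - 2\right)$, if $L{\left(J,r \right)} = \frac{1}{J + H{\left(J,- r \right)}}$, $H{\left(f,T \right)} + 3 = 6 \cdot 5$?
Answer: $- \frac{183704}{1833} \approx -100.22$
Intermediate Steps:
$H{\left(f,T \right)} = 27$ ($H{\left(f,T \right)} = -3 + 6 \cdot 5 = -3 + 30 = 27$)
$L{\left(J,r \right)} = \frac{1}{27 + J}$ ($L{\left(J,r \right)} = \frac{1}{J + 27} = \frac{1}{27 + J}$)
$-99 + L{\left(12,-11 \right)} \left(\left(-46 + \frac{19}{47}\right) - 2\right) = -99 + \frac{\left(-46 + \frac{19}{47}\right) - 2}{27 + 12} = -99 + \frac{\left(-46 + 19 \cdot \frac{1}{47}\right) - 2}{39} = -99 + \frac{\left(-46 + \frac{19}{47}\right) - 2}{39} = -99 + \frac{- \frac{2143}{47} - 2}{39} = -99 + \frac{1}{39} \left(- \frac{2237}{47}\right) = -99 - \frac{2237}{1833} = - \frac{183704}{1833}$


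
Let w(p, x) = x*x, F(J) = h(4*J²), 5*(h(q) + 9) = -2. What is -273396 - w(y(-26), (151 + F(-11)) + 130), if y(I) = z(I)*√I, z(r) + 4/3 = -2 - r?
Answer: -8679064/25 ≈ -3.4716e+5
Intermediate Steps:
z(r) = -10/3 - r (z(r) = -4/3 + (-2 - r) = -10/3 - r)
h(q) = -47/5 (h(q) = -9 + (⅕)*(-2) = -9 - ⅖ = -47/5)
y(I) = √I*(-10/3 - I) (y(I) = (-10/3 - I)*√I = √I*(-10/3 - I))
F(J) = -47/5
w(p, x) = x²
-273396 - w(y(-26), (151 + F(-11)) + 130) = -273396 - ((151 - 47/5) + 130)² = -273396 - (708/5 + 130)² = -273396 - (1358/5)² = -273396 - 1*1844164/25 = -273396 - 1844164/25 = -8679064/25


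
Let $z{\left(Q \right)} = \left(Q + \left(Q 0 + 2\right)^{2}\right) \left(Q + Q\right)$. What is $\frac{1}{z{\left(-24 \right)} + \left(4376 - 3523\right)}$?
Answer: $\frac{1}{1813} \approx 0.00055157$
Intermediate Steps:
$z{\left(Q \right)} = 2 Q \left(4 + Q\right)$ ($z{\left(Q \right)} = \left(Q + \left(0 + 2\right)^{2}\right) 2 Q = \left(Q + 2^{2}\right) 2 Q = \left(Q + 4\right) 2 Q = \left(4 + Q\right) 2 Q = 2 Q \left(4 + Q\right)$)
$\frac{1}{z{\left(-24 \right)} + \left(4376 - 3523\right)} = \frac{1}{2 \left(-24\right) \left(4 - 24\right) + \left(4376 - 3523\right)} = \frac{1}{2 \left(-24\right) \left(-20\right) + \left(4376 - 3523\right)} = \frac{1}{960 + 853} = \frac{1}{1813}$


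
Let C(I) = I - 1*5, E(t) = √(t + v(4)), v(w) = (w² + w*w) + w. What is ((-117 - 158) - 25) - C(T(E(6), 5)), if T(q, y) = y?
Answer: -300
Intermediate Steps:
v(w) = w + 2*w² (v(w) = (w² + w²) + w = 2*w² + w = w + 2*w²)
E(t) = √(36 + t) (E(t) = √(t + 4*(1 + 2*4)) = √(t + 4*(1 + 8)) = √(t + 4*9) = √(t + 36) = √(36 + t))
C(I) = -5 + I (C(I) = I - 5 = -5 + I)
((-117 - 158) - 25) - C(T(E(6), 5)) = ((-117 - 158) - 25) - (-5 + 5) = (-275 - 25) - 1*0 = -300 + 0 = -300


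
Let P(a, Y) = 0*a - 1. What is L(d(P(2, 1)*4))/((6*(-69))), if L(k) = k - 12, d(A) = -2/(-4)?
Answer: 1/36 ≈ 0.027778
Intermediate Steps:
P(a, Y) = -1 (P(a, Y) = 0 - 1 = -1)
d(A) = 1/2 (d(A) = -2*(-1/4) = 1/2)
L(k) = -12 + k
L(d(P(2, 1)*4))/((6*(-69))) = (-12 + 1/2)/((6*(-69))) = -23/2/(-414) = -23/2*(-1/414) = 1/36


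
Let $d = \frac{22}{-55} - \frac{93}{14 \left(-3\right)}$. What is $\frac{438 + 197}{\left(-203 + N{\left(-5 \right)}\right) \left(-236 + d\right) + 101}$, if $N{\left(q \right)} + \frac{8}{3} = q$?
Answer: $\frac{66675}{5190793} \approx 0.012845$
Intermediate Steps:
$N{\left(q \right)} = - \frac{8}{3} + q$
$d = \frac{127}{70}$ ($d = 22 \left(- \frac{1}{55}\right) - \frac{93}{-42} = - \frac{2}{5} - - \frac{31}{14} = - \frac{2}{5} + \frac{31}{14} = \frac{127}{70} \approx 1.8143$)
$\frac{438 + 197}{\left(-203 + N{\left(-5 \right)}\right) \left(-236 + d\right) + 101} = \frac{438 + 197}{\left(-203 - \frac{23}{3}\right) \left(-236 + \frac{127}{70}\right) + 101} = \frac{635}{\left(-203 - \frac{23}{3}\right) \left(- \frac{16393}{70}\right) + 101} = \frac{635}{\left(- \frac{632}{3}\right) \left(- \frac{16393}{70}\right) + 101} = \frac{635}{\frac{5180188}{105} + 101} = \frac{635}{\frac{5190793}{105}} = 635 \cdot \frac{105}{5190793} = \frac{66675}{5190793}$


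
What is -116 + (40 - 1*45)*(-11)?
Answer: -61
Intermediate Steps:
-116 + (40 - 1*45)*(-11) = -116 + (40 - 45)*(-11) = -116 - 5*(-11) = -116 + 55 = -61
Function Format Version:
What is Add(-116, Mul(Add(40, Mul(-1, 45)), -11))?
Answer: -61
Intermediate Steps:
Add(-116, Mul(Add(40, Mul(-1, 45)), -11)) = Add(-116, Mul(Add(40, -45), -11)) = Add(-116, Mul(-5, -11)) = Add(-116, 55) = -61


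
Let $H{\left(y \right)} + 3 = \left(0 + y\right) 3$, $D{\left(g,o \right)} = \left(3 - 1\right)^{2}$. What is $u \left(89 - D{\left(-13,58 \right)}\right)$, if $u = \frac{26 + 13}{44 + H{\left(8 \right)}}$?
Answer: $51$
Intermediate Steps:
$D{\left(g,o \right)} = 4$ ($D{\left(g,o \right)} = 2^{2} = 4$)
$H{\left(y \right)} = -3 + 3 y$ ($H{\left(y \right)} = -3 + \left(0 + y\right) 3 = -3 + y 3 = -3 + 3 y$)
$u = \frac{3}{5}$ ($u = \frac{26 + 13}{44 + \left(-3 + 3 \cdot 8\right)} = \frac{39}{44 + \left(-3 + 24\right)} = \frac{39}{44 + 21} = \frac{39}{65} = 39 \cdot \frac{1}{65} = \frac{3}{5} \approx 0.6$)
$u \left(89 - D{\left(-13,58 \right)}\right) = \frac{3 \left(89 - 4\right)}{5} = \frac{3}{5} \cdot 85 = 51$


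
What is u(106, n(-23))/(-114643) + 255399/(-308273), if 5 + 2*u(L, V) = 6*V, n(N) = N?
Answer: -58515332075/70682683078 ≈ -0.82786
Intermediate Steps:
u(L, V) = -5/2 + 3*V (u(L, V) = -5/2 + (6*V)/2 = -5/2 + 3*V)
u(106, n(-23))/(-114643) + 255399/(-308273) = (-5/2 + 3*(-23))/(-114643) + 255399/(-308273) = (-5/2 - 69)*(-1/114643) + 255399*(-1/308273) = -143/2*(-1/114643) - 255399/308273 = 143/229286 - 255399/308273 = -58515332075/70682683078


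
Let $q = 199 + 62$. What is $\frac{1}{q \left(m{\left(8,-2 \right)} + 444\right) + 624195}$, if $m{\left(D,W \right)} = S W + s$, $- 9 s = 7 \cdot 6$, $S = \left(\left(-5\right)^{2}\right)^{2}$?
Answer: $\frac{1}{412611} \approx 2.4236 \cdot 10^{-6}$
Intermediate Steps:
$S = 625$ ($S = 25^{2} = 625$)
$s = - \frac{14}{3}$ ($s = - \frac{7 \cdot 6}{9} = \left(- \frac{1}{9}\right) 42 = - \frac{14}{3} \approx -4.6667$)
$m{\left(D,W \right)} = - \frac{14}{3} + 625 W$ ($m{\left(D,W \right)} = 625 W - \frac{14}{3} = - \frac{14}{3} + 625 W$)
$q = 261$
$\frac{1}{q \left(m{\left(8,-2 \right)} + 444\right) + 624195} = \frac{1}{261 \left(\left(- \frac{14}{3} + 625 \left(-2\right)\right) + 444\right) + 624195} = \frac{1}{261 \left(\left(- \frac{14}{3} - 1250\right) + 444\right) + 624195} = \frac{1}{261 \left(- \frac{3764}{3} + 444\right) + 624195} = \frac{1}{261 \left(- \frac{2432}{3}\right) + 624195} = \frac{1}{-211584 + 624195} = \frac{1}{412611}$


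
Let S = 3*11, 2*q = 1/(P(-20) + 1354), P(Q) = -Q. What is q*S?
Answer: 11/916 ≈ 0.012009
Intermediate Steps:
q = 1/2748 (q = 1/(2*(-1*(-20) + 1354)) = 1/(2*(20 + 1354)) = (½)/1374 = (½)*(1/1374) = 1/2748 ≈ 0.00036390)
S = 33
q*S = (1/2748)*33 = 11/916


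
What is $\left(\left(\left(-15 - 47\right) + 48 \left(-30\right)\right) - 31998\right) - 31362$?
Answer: $-64862$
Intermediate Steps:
$\left(\left(\left(-15 - 47\right) + 48 \left(-30\right)\right) - 31998\right) - 31362 = \left(\left(\left(-15 - 47\right) - 1440\right) - 31998\right) - 31362 = \left(\left(-62 - 1440\right) - 31998\right) - 31362 = \left(-1502 - 31998\right) - 31362 = -33500 - 31362 = -64862$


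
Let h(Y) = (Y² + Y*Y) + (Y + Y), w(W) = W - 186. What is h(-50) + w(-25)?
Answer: 4689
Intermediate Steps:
w(W) = -186 + W
h(Y) = 2*Y + 2*Y² (h(Y) = (Y² + Y²) + 2*Y = 2*Y² + 2*Y = 2*Y + 2*Y²)
h(-50) + w(-25) = 2*(-50)*(1 - 50) + (-186 - 25) = 2*(-50)*(-49) - 211 = 4900 - 211 = 4689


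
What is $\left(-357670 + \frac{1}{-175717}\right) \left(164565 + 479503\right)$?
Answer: $- \frac{40478836119362588}{175717} \approx -2.3036 \cdot 10^{11}$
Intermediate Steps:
$\left(-357670 + \frac{1}{-175717}\right) \left(164565 + 479503\right) = \left(-357670 - \frac{1}{175717}\right) 644068 = \left(- \frac{62848699391}{175717}\right) 644068 = - \frac{40478836119362588}{175717}$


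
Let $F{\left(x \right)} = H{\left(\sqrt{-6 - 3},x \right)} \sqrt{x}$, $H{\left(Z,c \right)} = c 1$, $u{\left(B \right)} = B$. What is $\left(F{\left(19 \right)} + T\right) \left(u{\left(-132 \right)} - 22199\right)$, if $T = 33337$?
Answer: $-744448547 - 424289 \sqrt{19} \approx -7.463 \cdot 10^{8}$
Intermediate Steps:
$H{\left(Z,c \right)} = c$
$F{\left(x \right)} = x^{\frac{3}{2}}$ ($F{\left(x \right)} = x \sqrt{x} = x^{\frac{3}{2}}$)
$\left(F{\left(19 \right)} + T\right) \left(u{\left(-132 \right)} - 22199\right) = \left(19^{\frac{3}{2}} + 33337\right) \left(-132 - 22199\right) = \left(19 \sqrt{19} + 33337\right) \left(-22331\right) = \left(33337 + 19 \sqrt{19}\right) \left(-22331\right) = -744448547 - 424289 \sqrt{19}$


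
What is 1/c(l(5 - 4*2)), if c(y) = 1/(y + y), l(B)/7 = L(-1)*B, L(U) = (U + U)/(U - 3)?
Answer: -21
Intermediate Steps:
L(U) = 2*U/(-3 + U) (L(U) = (2*U)/(-3 + U) = 2*U/(-3 + U))
l(B) = 7*B/2 (l(B) = 7*((2*(-1)/(-3 - 1))*B) = 7*((2*(-1)/(-4))*B) = 7*((2*(-1)*(-1/4))*B) = 7*(B/2) = 7*B/2)
c(y) = 1/(2*y)
1/c(l(5 - 4*2)) = 1/(1/(2*((7*(5 - 4*2)/2)))) = 1/(1/(2*((7*(5 - 8)/2)))) = 1/(1/(2*(((7/2)*(-3))))) = 1/(1/(2*(-21/2))) = 1/((1/2)*(-2/21)) = 1/(-1/21) = -21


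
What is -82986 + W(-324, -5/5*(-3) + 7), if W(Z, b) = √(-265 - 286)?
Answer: -82986 + I*√551 ≈ -82986.0 + 23.473*I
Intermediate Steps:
W(Z, b) = I*√551 (W(Z, b) = √(-551) = I*√551)
-82986 + W(-324, -5/5*(-3) + 7) = -82986 + I*√551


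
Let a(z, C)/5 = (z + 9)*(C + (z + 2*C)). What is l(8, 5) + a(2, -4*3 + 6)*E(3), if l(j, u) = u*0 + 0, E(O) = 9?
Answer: -7920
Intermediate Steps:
a(z, C) = 5*(9 + z)*(z + 3*C) (a(z, C) = 5*((z + 9)*(C + (z + 2*C))) = 5*((9 + z)*(z + 3*C)) = 5*(9 + z)*(z + 3*C))
l(j, u) = 0 (l(j, u) = 0 + 0 = 0)
l(8, 5) + a(2, -4*3 + 6)*E(3) = 0 + (5*2² + 45*2 + 135*(-4*3 + 6) + 15*(-4*3 + 6)*2)*9 = 0 + (5*4 + 90 + 135*(-12 + 6) + 15*(-12 + 6)*2)*9 = 0 + (20 + 90 + 135*(-6) + 15*(-6)*2)*9 = 0 + (20 + 90 - 810 - 180)*9 = 0 - 880*9 = 0 - 7920 = -7920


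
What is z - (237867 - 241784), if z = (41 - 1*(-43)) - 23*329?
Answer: -3566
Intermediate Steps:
z = -7483 (z = (41 + 43) - 7567 = 84 - 7567 = -7483)
z - (237867 - 241784) = -7483 - (237867 - 241784) = -7483 - 1*(-3917) = -7483 + 3917 = -3566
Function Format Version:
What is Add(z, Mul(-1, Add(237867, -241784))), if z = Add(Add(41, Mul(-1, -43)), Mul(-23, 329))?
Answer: -3566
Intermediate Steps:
z = -7483 (z = Add(Add(41, 43), -7567) = Add(84, -7567) = -7483)
Add(z, Mul(-1, Add(237867, -241784))) = Add(-7483, Mul(-1, Add(237867, -241784))) = Add(-7483, Mul(-1, -3917)) = Add(-7483, 3917) = -3566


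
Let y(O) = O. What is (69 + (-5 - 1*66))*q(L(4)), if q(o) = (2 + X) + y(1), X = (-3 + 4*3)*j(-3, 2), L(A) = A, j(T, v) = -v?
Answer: 30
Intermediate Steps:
X = -18 (X = (-3 + 4*3)*(-1*2) = (-3 + 12)*(-2) = 9*(-2) = -18)
q(o) = -15 (q(o) = (2 - 18) + 1 = -16 + 1 = -15)
(69 + (-5 - 1*66))*q(L(4)) = (69 + (-5 - 1*66))*(-15) = (69 + (-5 - 66))*(-15) = (69 - 71)*(-15) = -2*(-15) = 30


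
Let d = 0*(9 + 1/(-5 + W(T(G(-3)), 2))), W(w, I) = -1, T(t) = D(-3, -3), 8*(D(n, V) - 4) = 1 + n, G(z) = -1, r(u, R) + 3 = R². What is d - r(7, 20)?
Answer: -397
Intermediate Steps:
r(u, R) = -3 + R²
D(n, V) = 33/8 + n/8 (D(n, V) = 4 + (1 + n)/8 = 4 + (⅛ + n/8) = 33/8 + n/8)
T(t) = 15/4 (T(t) = 33/8 + (⅛)*(-3) = 33/8 - 3/8 = 15/4)
d = 0 (d = 0*(9 + 1/(-5 - 1)) = 0*(9 + 1/(-6)) = 0*(9 - ⅙) = 0*(53/6) = 0)
d - r(7, 20) = 0 - (-3 + 20²) = 0 - (-3 + 400) = 0 - 1*397 = 0 - 397 = -397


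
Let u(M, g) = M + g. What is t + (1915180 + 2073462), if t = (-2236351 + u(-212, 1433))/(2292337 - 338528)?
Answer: 7793042402248/1953809 ≈ 3.9886e+6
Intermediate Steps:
t = -2235130/1953809 (t = (-2236351 + (-212 + 1433))/(2292337 - 338528) = (-2236351 + 1221)/1953809 = -2235130*1/1953809 = -2235130/1953809 ≈ -1.1440)
t + (1915180 + 2073462) = -2235130/1953809 + (1915180 + 2073462) = -2235130/1953809 + 3988642 = 7793042402248/1953809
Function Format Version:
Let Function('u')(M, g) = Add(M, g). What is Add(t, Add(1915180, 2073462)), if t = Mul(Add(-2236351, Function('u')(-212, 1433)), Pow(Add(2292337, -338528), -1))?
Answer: Rational(7793042402248, 1953809) ≈ 3.9886e+6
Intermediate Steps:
t = Rational(-2235130, 1953809) (t = Mul(Add(-2236351, Add(-212, 1433)), Pow(Add(2292337, -338528), -1)) = Mul(Add(-2236351, 1221), Pow(1953809, -1)) = Mul(-2235130, Rational(1, 1953809)) = Rational(-2235130, 1953809) ≈ -1.1440)
Add(t, Add(1915180, 2073462)) = Add(Rational(-2235130, 1953809), Add(1915180, 2073462)) = Add(Rational(-2235130, 1953809), 3988642) = Rational(7793042402248, 1953809)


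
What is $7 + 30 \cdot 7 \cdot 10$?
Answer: $2107$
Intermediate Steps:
$7 + 30 \cdot 7 \cdot 10 = 7 + 30 \cdot 70 = 7 + 2100 = 2107$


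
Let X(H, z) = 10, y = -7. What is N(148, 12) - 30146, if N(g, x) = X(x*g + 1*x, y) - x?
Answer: -30148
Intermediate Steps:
N(g, x) = 10 - x
N(148, 12) - 30146 = (10 - 1*12) - 30146 = (10 - 12) - 30146 = -2 - 30146 = -30148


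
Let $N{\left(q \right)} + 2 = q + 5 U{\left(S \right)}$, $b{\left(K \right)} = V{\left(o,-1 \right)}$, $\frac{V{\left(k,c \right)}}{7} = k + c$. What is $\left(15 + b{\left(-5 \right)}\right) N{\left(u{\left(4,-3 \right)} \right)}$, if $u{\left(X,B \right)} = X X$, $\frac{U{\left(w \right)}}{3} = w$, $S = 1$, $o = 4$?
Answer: $1044$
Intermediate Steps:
$V{\left(k,c \right)} = 7 c + 7 k$ ($V{\left(k,c \right)} = 7 \left(k + c\right) = 7 \left(c + k\right) = 7 c + 7 k$)
$b{\left(K \right)} = 21$ ($b{\left(K \right)} = 7 \left(-1\right) + 7 \cdot 4 = -7 + 28 = 21$)
$U{\left(w \right)} = 3 w$
$u{\left(X,B \right)} = X^{2}$
$N{\left(q \right)} = 13 + q$ ($N{\left(q \right)} = -2 + \left(q + 5 \cdot 3 \cdot 1\right) = -2 + \left(q + 5 \cdot 3\right) = -2 + \left(q + 15\right) = -2 + \left(15 + q\right) = 13 + q$)
$\left(15 + b{\left(-5 \right)}\right) N{\left(u{\left(4,-3 \right)} \right)} = \left(15 + 21\right) \left(13 + 4^{2}\right) = 36 \left(13 + 16\right) = 36 \cdot 29 = 1044$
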